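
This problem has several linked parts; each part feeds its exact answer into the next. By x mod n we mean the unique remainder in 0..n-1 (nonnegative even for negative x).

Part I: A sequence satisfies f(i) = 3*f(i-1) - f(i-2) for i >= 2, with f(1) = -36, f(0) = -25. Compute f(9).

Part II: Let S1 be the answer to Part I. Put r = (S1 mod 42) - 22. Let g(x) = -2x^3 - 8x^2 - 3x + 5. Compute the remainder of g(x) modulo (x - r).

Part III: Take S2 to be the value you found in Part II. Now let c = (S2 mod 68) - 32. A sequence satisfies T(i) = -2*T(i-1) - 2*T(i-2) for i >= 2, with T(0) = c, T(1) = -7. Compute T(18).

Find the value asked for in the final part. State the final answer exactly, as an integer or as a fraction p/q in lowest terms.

11776

Part I: f(2) = 3*(-36) - 1*(-25) = -83; iterating: f(2)=-83, f(3)=-213, f(4)=-556, f(5)=-1455, f(6)=-3809, f(7)=-9972, f(8)=-26107, f(9)=-68349; answer -68349
Part II: S1 = -68349; r = 5; remainder = value at the root: -2*(5)^3 - 8*(5)^2 - 3*(5)^1 + 5 = (-250) + (-200) + (-15) + (5) = -460; answer -460
Part III: S2 = -460; c = -16; T(2) = -2*(-7) - 2*(-16) = 46; iterating: T(2)=46, T(3)=-78, T(4)=64, T(5)=28, T(6)=-184, T(7)=312, T(8)=-256, T(9)=-112, T(10)=736, T(11)=-1248, T(12)=1024, T(13)=448, T(14)=-2944, T(15)=4992, T(16)=-4096, T(17)=-1792, T(18)=11776; answer 11776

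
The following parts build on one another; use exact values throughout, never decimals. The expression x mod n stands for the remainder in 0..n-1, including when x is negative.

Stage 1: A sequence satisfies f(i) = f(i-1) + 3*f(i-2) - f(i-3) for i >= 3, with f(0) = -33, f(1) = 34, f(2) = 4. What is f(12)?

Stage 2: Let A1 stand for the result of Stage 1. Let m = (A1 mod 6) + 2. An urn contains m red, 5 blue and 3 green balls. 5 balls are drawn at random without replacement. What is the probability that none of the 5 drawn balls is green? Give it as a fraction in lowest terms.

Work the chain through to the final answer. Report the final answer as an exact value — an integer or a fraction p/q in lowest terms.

28/143

Stage 1: f(3) = 1*(4) + 3*(34) - 1*(-33) = 139; iterating: f(3)=139, f(4)=117, f(5)=530, f(6)=742, f(7)=2215, f(8)=3911, f(9)=9814, f(10)=19332, f(11)=44863, f(12)=93045; answer 93045
Stage 2: A1 = 93045; m = 5; total draws C(13,5) = 1287; favorable C(10,5) = 252; P = 28/143; answer 28/143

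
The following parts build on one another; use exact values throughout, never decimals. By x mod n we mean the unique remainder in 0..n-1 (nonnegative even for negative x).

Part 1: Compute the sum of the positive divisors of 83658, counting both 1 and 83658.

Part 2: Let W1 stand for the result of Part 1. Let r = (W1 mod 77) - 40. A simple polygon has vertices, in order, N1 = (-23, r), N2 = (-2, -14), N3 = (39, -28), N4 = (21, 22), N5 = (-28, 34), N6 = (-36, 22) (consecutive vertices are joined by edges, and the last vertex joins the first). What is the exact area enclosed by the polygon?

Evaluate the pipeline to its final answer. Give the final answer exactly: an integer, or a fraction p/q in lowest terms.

2781

Part 1: 83658 = 2 * 3 * 73 * 191; sigma = (1 + 2) * (1 + 3) * (1 + 73) * (1 + 191) = 3 * 4 * 74 * 192 = 170496; answer 170496
Part 2: W1 = 170496; r = -22; cross terms: (-23*-14 - -2*-22)=278, (-2*-28 - 39*-14)=602, (39*22 - 21*-28)=1446, (21*34 - -28*22)=1330, (-28*22 - -36*34)=608, (-36*-22 - -23*22)=1298; twice the area = |5562| = 5562; area = 2781; answer 2781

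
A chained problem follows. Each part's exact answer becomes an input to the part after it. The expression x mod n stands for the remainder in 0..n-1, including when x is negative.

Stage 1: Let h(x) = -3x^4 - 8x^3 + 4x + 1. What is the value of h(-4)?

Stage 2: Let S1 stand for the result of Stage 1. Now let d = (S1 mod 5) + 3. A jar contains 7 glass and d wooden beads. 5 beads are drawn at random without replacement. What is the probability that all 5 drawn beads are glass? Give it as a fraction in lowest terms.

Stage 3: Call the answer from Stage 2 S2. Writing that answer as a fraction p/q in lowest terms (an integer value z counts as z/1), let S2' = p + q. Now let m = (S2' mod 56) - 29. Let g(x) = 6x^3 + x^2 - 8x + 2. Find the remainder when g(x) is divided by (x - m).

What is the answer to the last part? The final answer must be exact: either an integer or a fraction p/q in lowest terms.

-47438

Stage 1: -3*(-4)^4 - 8*(-4)^3 + 4*(-4)^1 + 1 = (-768) + (512) + (-16) + (1) = -271; answer -271
Stage 2: S1 = -271; d = 7; total draws C(14,5) = 2002; favorable C(7,5) = 21; P = 3/286; answer 3/286
Stage 3: S2 = 3/286; threaded value p + q = 289; m = -20; remainder = value at the root: 6*(-20)^3 + 1*(-20)^2 - 8*(-20)^1 + 2 = (-48000) + (400) + (160) + (2) = -47438; answer -47438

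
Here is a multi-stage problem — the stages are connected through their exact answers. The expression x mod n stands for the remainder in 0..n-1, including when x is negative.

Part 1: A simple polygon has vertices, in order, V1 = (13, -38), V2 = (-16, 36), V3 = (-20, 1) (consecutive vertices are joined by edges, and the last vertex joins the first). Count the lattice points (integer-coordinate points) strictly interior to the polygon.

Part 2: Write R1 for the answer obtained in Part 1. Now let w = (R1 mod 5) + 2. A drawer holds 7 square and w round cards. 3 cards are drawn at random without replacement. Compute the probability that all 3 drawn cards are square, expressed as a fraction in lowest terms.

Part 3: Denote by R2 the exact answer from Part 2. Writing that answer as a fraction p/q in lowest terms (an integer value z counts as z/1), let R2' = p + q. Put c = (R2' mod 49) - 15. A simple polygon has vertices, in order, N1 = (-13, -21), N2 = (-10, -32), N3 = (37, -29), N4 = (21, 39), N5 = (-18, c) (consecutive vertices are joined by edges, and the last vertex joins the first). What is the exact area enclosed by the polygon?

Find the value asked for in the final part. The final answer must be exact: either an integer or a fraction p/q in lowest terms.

Part 1: cross terms: (13*36 - -16*-38)=-140, (-16*1 - -20*36)=704, (-20*-38 - 13*1)=747; twice the area = |1311| = 1311; area = 1311/2; boundary points = 1 + 1 + 3 = 5; strictly interior points = area - boundary/2 + 1 = 654; answer 654
Part 2: R1 = 654; w = 6; total draws C(13,3) = 286; favorable C(7,3) = 35; P = 35/286; answer 35/286
Part 3: R2 = 35/286; threaded value p + q = 321; c = 12; cross terms: (-13*-32 - -10*-21)=206, (-10*-29 - 37*-32)=1474, (37*39 - 21*-29)=2052, (21*12 - -18*39)=954, (-18*-21 - -13*12)=534; twice the area = |5220| = 5220; area = 2610; answer 2610

2610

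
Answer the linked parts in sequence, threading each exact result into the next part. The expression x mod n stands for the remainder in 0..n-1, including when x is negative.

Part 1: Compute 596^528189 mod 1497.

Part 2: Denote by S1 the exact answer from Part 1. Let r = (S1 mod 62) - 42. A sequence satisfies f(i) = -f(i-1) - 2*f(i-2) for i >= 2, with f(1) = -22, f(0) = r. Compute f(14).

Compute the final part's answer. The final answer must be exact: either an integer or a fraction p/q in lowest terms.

Part 1: squarings mod 1497: 596^1=596, 596^2=427, 596^4=1192, 596^8=211, 596^16=1108, 596^32=124, 596^64=406, 596^128=166, 596^256=610, 596^512=844, 596^1024=1261, 596^2048=307, 596^4096=1435, 596^8192=850, 596^16384=946, 596^32768=1207, 596^65536=268, 596^131072=1465, 596^262144=1024, 596^524288=676; 596^528189 = 596^1 * 596^4 * 596^8 * 596^16 * 596^32 * 596^256 * 596^512 * 596^1024 * 596^2048 * 596^524288 = 821 (mod 1497); answer 821
Part 2: S1 = 821; r = -27; f(2) = -1*(-22) - 2*(-27) = 76; iterating: f(2)=76, f(3)=-32, f(4)=-120, f(5)=184, f(6)=56, f(7)=-424, f(8)=312, f(9)=536, f(10)=-1160, f(11)=88, f(12)=2232, f(13)=-2408, f(14)=-2056; answer -2056

-2056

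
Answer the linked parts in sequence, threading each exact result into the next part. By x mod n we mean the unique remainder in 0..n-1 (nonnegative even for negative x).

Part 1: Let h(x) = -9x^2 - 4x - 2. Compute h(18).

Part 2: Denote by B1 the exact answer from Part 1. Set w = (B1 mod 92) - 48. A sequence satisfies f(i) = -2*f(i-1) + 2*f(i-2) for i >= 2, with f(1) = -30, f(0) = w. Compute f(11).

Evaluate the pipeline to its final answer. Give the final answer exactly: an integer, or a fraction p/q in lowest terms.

Part 1: -9*(18)^2 - 4*(18)^1 - 2 = (-2916) + (-72) + (-2) = -2990; answer -2990
Part 2: B1 = -2990; w = -2; f(2) = -2*(-30) + 2*(-2) = 56; iterating: f(2)=56, f(3)=-172, f(4)=456, f(5)=-1256, f(6)=3424, f(7)=-9360, f(8)=25568, f(9)=-69856, f(10)=190848, f(11)=-521408; answer -521408

-521408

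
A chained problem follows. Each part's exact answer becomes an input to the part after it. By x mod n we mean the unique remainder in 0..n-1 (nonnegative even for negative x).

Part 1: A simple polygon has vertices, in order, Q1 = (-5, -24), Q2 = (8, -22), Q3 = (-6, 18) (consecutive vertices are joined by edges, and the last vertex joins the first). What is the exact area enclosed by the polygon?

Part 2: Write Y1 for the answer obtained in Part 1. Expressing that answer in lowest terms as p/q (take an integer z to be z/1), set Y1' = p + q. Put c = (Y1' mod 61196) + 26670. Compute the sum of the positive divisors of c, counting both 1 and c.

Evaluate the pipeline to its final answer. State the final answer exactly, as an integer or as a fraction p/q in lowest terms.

34344

Part 1: cross terms: (-5*-22 - 8*-24)=302, (8*18 - -6*-22)=12, (-6*-24 - -5*18)=234; twice the area = |548| = 548; area = 274; answer 274
Part 2: Y1 = 274; threaded value p + q = 275; c = 26945; 26945 = 5 * 17 * 317; sigma = (1 + 5) * (1 + 17) * (1 + 317) = 6 * 18 * 318 = 34344; answer 34344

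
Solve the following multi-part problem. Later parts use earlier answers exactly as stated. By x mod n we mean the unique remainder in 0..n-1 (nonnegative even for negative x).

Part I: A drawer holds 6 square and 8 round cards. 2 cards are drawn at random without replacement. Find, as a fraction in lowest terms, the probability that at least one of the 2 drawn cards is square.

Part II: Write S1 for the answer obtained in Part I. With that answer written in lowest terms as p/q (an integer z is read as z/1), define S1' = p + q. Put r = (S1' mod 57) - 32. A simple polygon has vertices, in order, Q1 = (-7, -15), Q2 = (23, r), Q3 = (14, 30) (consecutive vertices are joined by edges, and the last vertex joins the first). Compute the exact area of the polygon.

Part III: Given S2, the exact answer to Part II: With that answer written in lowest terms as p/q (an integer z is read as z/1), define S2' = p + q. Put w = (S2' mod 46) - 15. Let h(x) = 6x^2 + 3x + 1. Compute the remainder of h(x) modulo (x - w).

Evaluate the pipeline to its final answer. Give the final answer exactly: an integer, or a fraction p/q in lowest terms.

Part I: total draws C(14,2) = 91; complement C(8,2) = 28; favorable 91 - 28 = 63; P = 9/13; answer 9/13
Part II: S1 = 9/13; threaded value p + q = 22; r = -10; cross terms: (-7*-10 - 23*-15)=415, (23*30 - 14*-10)=830, (14*-15 - -7*30)=0; twice the area = |1245| = 1245; area = 1245/2; answer 1245/2
Part III: S2 = 1245/2; threaded value p + q = 1247; w = -10; remainder = value at the root: 6*(-10)^2 + 3*(-10)^1 + 1 = (600) + (-30) + (1) = 571; answer 571

571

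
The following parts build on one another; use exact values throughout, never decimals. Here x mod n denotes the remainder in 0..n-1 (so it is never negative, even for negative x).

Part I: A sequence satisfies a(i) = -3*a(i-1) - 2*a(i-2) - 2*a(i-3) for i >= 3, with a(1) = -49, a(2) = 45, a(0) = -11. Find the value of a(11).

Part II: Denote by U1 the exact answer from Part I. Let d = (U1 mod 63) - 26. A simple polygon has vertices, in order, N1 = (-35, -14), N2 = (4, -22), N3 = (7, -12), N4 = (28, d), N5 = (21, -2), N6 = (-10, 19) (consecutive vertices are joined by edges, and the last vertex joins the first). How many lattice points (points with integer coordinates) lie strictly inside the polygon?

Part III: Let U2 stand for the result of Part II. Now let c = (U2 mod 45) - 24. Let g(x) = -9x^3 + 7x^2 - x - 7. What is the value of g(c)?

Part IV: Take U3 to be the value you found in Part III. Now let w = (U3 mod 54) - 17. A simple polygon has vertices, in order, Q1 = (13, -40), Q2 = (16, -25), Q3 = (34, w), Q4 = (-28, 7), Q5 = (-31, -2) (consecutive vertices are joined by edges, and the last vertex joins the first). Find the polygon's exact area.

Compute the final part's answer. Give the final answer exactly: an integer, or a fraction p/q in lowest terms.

Part I: a(3) = -3*(45) - 2*(-49) - 2*(-11) = -15; iterating: a(3)=-15, a(4)=53, a(5)=-219, a(6)=581, a(7)=-1411, a(8)=3509, a(9)=-8867, a(10)=22405, a(11)=-56499; answer -56499
Part II: U1 = -56499; d = -14; cross terms: (-35*-22 - 4*-14)=826, (4*-12 - 7*-22)=106, (7*-14 - 28*-12)=238, (28*-2 - 21*-14)=238, (21*19 - -10*-2)=379, (-10*-14 - -35*19)=805; twice the area = |2592| = 2592; area = 1296; boundary points = 1 + 1 + 1 + 1 + 1 + 1 = 6; strictly interior points = area - boundary/2 + 1 = 1294; answer 1294
Part III: U2 = 1294; c = 10; -9*(10)^3 + 7*(10)^2 - 1*(10)^1 - 7 = (-9000) + (700) + (-10) + (-7) = -8317; answer -8317
Part IV: U3 = -8317; w = 36; cross terms: (13*-25 - 16*-40)=315, (16*36 - 34*-25)=1426, (34*7 - -28*36)=1246, (-28*-2 - -31*7)=273, (-31*-40 - 13*-2)=1266; twice the area = |4526| = 4526; area = 2263; answer 2263

2263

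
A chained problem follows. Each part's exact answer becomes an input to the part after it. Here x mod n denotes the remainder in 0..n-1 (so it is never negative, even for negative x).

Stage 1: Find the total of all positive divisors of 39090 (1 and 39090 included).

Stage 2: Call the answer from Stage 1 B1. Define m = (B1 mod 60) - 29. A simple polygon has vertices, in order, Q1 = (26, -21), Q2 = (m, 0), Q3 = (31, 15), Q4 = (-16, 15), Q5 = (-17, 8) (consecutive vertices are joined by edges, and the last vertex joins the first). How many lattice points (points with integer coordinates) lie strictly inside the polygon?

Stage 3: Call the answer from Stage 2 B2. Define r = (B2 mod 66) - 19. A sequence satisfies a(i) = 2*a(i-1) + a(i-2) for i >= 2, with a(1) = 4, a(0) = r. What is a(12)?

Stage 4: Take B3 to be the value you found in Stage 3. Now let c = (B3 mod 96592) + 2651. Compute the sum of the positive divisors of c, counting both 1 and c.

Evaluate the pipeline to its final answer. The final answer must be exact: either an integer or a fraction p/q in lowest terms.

Stage 1: 39090 = 2 * 3 * 5 * 1303; sigma = (1 + 2) * (1 + 3) * (1 + 5) * (1 + 1303) = 3 * 4 * 6 * 1304 = 93888; answer 93888
Stage 2: B1 = 93888; m = 19; cross terms: (26*0 - 19*-21)=399, (19*15 - 31*0)=285, (31*15 - -16*15)=705, (-16*8 - -17*15)=127, (-17*-21 - 26*8)=149; twice the area = |1665| = 1665; area = 1665/2; boundary points = 7 + 3 + 47 + 1 + 1 = 59; strictly interior points = area - boundary/2 + 1 = 804; answer 804
Stage 3: B2 = 804; r = -7; a(2) = 2*(4) + 1*(-7) = 1; iterating: a(2)=1, a(3)=6, a(4)=13, a(5)=32, a(6)=77, a(7)=186, a(8)=449, a(9)=1084, a(10)=2617, a(11)=6318, a(12)=15253; answer 15253
Stage 4: B3 = 15253; c = 17904; 17904 = 2^4 * 3 * 373; sigma = (1 + 2 + 4 + 8 + 16) * (1 + 3) * (1 + 373) = 31 * 4 * 374 = 46376; answer 46376

46376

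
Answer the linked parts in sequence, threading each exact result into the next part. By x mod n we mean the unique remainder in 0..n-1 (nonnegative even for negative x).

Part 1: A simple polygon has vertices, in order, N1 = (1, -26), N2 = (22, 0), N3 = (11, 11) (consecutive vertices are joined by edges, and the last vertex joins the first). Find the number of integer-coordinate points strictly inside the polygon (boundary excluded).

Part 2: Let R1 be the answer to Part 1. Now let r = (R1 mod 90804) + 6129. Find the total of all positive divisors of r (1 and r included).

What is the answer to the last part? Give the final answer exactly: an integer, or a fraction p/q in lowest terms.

9576

Part 1: cross terms: (1*0 - 22*-26)=572, (22*11 - 11*0)=242, (11*-26 - 1*11)=-297; twice the area = |517| = 517; area = 517/2; boundary points = 1 + 11 + 1 = 13; strictly interior points = area - boundary/2 + 1 = 253; answer 253
Part 2: R1 = 253; r = 6382; 6382 = 2 * 3191; sigma = (1 + 2) * (1 + 3191) = 3 * 3192 = 9576; answer 9576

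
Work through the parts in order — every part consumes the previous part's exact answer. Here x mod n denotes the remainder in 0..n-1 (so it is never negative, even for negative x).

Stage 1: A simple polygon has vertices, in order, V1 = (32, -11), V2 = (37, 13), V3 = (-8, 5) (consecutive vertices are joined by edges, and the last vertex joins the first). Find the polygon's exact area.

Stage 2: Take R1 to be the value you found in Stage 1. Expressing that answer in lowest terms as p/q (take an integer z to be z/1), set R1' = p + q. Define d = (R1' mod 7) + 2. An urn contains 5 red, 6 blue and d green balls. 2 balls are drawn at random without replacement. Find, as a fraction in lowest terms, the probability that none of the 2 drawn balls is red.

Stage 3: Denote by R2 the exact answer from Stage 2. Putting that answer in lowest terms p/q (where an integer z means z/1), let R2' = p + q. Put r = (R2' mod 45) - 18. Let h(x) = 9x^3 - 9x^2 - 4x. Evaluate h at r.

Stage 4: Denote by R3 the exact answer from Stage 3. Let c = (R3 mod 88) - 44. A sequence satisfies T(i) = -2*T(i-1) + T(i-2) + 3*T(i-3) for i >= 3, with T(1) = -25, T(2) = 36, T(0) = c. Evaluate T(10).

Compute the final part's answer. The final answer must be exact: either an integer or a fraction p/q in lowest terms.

Stage 1: cross terms: (32*13 - 37*-11)=823, (37*5 - -8*13)=289, (-8*-11 - 32*5)=-72; twice the area = |1040| = 1040; area = 520; answer 520
Stage 2: R1 = 520; threaded value p + q = 521; d = 5; total draws C(16,2) = 120; favorable C(11,2) = 55; P = 11/24; answer 11/24
Stage 3: R2 = 11/24; threaded value p + q = 35; r = 17; 9*(17)^3 - 9*(17)^2 - 4*(17)^1 = (44217) + (-2601) + (-68) = 41548; answer 41548
Stage 4: R3 = 41548; c = -32; T(3) = -2*(36) + 1*(-25) + 3*(-32) = -193; iterating: T(3)=-193, T(4)=347, T(5)=-779, T(6)=1326, T(7)=-2390, T(8)=3769, T(9)=-5950, T(10)=8499; answer 8499

8499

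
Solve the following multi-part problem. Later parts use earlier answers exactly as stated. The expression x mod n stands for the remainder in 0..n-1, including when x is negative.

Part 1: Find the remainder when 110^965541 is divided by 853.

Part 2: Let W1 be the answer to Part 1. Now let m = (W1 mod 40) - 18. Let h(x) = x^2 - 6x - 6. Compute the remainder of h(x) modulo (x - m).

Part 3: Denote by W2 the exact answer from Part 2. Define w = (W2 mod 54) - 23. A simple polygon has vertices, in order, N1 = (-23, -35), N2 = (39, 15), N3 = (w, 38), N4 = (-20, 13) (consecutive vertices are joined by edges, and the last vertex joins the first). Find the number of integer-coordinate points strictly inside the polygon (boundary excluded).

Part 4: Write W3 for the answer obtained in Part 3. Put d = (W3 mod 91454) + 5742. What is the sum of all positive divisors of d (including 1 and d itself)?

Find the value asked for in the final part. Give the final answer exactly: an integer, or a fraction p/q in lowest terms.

Part 1: squarings mod 853: 110^1=110, 110^2=158, 110^4=227, 110^8=349, 110^16=675, 110^32=123, 110^64=628, 110^128=298, 110^256=92, 110^512=787, 110^1024=91, 110^2048=604, 110^4096=585, 110^8192=172, 110^16384=582, 110^32768=83, 110^65536=65, 110^131072=813, 110^262144=747, 110^524288=147; 110^965541 = 110^1 * 110^4 * 110^32 * 110^128 * 110^256 * 110^512 * 110^2048 * 110^4096 * 110^8192 * 110^32768 * 110^131072 * 110^262144 * 110^524288 = 325 (mod 853); answer 325
Part 2: W1 = 325; m = -13; remainder = value at the root: 1*(-13)^2 - 6*(-13)^1 - 6 = (169) + (78) + (-6) = 241; answer 241
Part 3: W2 = 241; w = 2; cross terms: (-23*15 - 39*-35)=1020, (39*38 - 2*15)=1452, (2*13 - -20*38)=786, (-20*-35 - -23*13)=999; twice the area = |4257| = 4257; area = 4257/2; boundary points = 2 + 1 + 1 + 3 = 7; strictly interior points = area - boundary/2 + 1 = 2126; answer 2126
Part 4: W3 = 2126; d = 7868; 7868 = 2^2 * 7 * 281; sigma = (1 + 2 + 4) * (1 + 7) * (1 + 281) = 7 * 8 * 282 = 15792; answer 15792

15792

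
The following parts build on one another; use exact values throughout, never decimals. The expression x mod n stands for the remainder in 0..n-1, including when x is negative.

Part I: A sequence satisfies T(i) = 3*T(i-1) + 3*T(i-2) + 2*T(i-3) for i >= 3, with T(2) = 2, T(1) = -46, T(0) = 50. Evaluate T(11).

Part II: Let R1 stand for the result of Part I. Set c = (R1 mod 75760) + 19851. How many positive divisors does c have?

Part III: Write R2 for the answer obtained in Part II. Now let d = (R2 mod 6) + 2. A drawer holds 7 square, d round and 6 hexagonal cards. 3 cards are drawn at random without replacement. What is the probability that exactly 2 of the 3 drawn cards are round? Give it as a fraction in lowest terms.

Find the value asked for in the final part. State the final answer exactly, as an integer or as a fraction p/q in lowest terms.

65/323

Part I: T(3) = 3*(2) + 3*(-46) + 2*(50) = -32; iterating: T(3)=-32, T(4)=-182, T(5)=-638, T(6)=-2524, T(7)=-9850, T(8)=-38398, T(9)=-149792, T(10)=-584270, T(11)=-2278982; answer -2278982
Part II: R1 = -2278982; c = 89429; 89429 = 37 * 2417; number of divisors = (1+1) * (1+1) = 4; answer 4
Part III: R2 = 4; d = 6; total draws C(19,3) = 969; favorable C(6,2)*C(13,1) = 195; P = 65/323; answer 65/323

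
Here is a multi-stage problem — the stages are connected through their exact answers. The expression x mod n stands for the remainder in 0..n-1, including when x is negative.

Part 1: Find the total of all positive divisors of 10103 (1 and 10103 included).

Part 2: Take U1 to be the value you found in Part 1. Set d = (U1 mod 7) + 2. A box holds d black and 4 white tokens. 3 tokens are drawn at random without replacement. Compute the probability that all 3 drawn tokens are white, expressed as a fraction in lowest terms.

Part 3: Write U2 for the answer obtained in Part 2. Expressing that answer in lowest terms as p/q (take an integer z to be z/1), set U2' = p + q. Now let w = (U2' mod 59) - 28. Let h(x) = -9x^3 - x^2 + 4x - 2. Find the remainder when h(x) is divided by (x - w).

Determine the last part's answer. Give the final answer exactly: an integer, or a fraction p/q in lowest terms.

1882

Part 1: 10103 is prime, so its only divisors are 1 and 10103; sigma = 1 + 10103 = 10104; answer 10104
Part 2: U1 = 10104; d = 5; total draws C(9,3) = 84; favorable C(4,3) = 4; P = 1/21; answer 1/21
Part 3: U2 = 1/21; threaded value p + q = 22; w = -6; remainder = value at the root: -9*(-6)^3 - 1*(-6)^2 + 4*(-6)^1 - 2 = (1944) + (-36) + (-24) + (-2) = 1882; answer 1882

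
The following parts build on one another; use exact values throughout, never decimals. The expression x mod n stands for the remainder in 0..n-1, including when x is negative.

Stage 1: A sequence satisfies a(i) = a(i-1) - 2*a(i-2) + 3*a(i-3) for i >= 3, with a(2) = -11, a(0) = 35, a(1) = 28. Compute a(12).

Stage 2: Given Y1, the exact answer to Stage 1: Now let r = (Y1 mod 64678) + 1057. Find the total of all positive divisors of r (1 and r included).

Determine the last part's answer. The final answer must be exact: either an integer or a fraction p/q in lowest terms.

Stage 1: a(3) = 1*(-11) - 2*(28) + 3*(35) = 38; iterating: a(3)=38, a(4)=144, a(5)=35, a(6)=-139, a(7)=223, a(8)=606, a(9)=-257, a(10)=-800, a(11)=1532, a(12)=2361; answer 2361
Stage 2: Y1 = 2361; r = 3418; 3418 = 2 * 1709; sigma = (1 + 2) * (1 + 1709) = 3 * 1710 = 5130; answer 5130

5130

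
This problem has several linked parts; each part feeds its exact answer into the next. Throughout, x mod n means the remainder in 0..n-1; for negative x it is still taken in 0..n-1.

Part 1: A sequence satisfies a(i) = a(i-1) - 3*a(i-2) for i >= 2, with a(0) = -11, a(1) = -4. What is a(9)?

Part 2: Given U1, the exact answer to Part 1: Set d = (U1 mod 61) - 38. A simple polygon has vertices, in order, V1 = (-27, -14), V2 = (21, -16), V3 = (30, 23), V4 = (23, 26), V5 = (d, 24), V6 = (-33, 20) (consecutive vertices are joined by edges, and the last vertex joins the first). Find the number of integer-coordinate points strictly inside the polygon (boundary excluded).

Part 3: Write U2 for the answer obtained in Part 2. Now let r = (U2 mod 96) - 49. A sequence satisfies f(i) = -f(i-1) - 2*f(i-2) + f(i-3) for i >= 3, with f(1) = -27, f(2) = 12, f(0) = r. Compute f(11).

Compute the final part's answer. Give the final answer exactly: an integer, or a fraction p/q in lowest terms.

-1373

Part 1: a(2) = 1*(-4) - 3*(-11) = 29; iterating: a(2)=29, a(3)=41, a(4)=-46, a(5)=-169, a(6)=-31, a(7)=476, a(8)=569, a(9)=-859; answer -859
Part 2: U1 = -859; d = 18; cross terms: (-27*-16 - 21*-14)=726, (21*23 - 30*-16)=963, (30*26 - 23*23)=251, (23*24 - 18*26)=84, (18*20 - -33*24)=1152, (-33*-14 - -27*20)=1002; twice the area = |4178| = 4178; area = 2089; boundary points = 2 + 3 + 1 + 1 + 1 + 2 = 10; strictly interior points = area - boundary/2 + 1 = 2085; answer 2085
Part 3: U2 = 2085; r = 20; f(3) = -1*(12) - 2*(-27) + 1*(20) = 62; iterating: f(3)=62, f(4)=-113, f(5)=1, f(6)=287, f(7)=-402, f(8)=-171, f(9)=1262, f(10)=-1322, f(11)=-1373; answer -1373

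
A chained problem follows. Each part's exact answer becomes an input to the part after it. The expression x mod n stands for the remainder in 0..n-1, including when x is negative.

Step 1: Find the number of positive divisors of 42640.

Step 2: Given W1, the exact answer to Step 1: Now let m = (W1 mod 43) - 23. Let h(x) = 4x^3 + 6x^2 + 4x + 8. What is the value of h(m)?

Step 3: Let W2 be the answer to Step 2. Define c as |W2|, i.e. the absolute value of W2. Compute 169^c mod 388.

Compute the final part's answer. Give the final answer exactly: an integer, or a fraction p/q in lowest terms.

Step 1: 42640 = 2^4 * 5 * 13 * 41; number of divisors = (4+1) * (1+1) * (1+1) * (1+1) = 40; answer 40
Step 2: W1 = 40; m = 17; 4*(17)^3 + 6*(17)^2 + 4*(17)^1 + 8 = (19652) + (1734) + (68) + (8) = 21462; answer 21462
Step 3: W2 = 21462; c = 21462; squarings mod 388: 169^1=169, 169^2=237, 169^4=297, 169^8=133, 169^16=229, 169^32=61, 169^64=229, 169^128=61, 169^256=229, 169^512=61, 169^1024=229, 169^2048=61, 169^4096=229, 169^8192=61, 169^16384=229; 169^21462 = 169^2 * 169^4 * 169^16 * 169^64 * 169^128 * 169^256 * 169^512 * 169^4096 * 169^16384 = 161 (mod 388); answer 161

161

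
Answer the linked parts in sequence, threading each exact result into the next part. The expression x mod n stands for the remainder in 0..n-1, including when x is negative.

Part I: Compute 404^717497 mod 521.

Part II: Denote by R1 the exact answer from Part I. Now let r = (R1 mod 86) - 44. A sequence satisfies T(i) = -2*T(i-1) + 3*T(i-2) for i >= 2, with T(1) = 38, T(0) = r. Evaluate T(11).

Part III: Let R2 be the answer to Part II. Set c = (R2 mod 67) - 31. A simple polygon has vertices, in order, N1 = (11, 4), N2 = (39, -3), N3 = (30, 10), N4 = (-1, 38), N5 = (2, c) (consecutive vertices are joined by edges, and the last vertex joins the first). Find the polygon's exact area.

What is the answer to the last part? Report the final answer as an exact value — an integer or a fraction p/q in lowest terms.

Part I: squarings mod 521: 404^1=404, 404^2=143, 404^4=130, 404^8=228, 404^16=405, 404^32=431, 404^64=285, 404^128=470, 404^256=517, 404^512=16, 404^1024=256, 404^2048=411, 404^4096=117, 404^8192=143, 404^16384=130, 404^32768=228, 404^65536=405, 404^131072=431, 404^262144=285, 404^524288=470; 404^717497 = 404^1 * 404^8 * 404^16 * 404^32 * 404^128 * 404^512 * 404^4096 * 404^8192 * 404^16384 * 404^32768 * 404^131072 * 404^524288 = 37 (mod 521); answer 37
Part II: R1 = 37; r = -7; T(2) = -2*(38) + 3*(-7) = -97; iterating: T(2)=-97, T(3)=308, T(4)=-907, T(5)=2738, T(6)=-8197, T(7)=24608, T(8)=-73807, T(9)=221438, T(10)=-664297, T(11)=1992908; answer 1992908
Part III: R2 = 1992908; c = 29; cross terms: (11*-3 - 39*4)=-189, (39*10 - 30*-3)=480, (30*38 - -1*10)=1150, (-1*29 - 2*38)=-105, (2*4 - 11*29)=-311; twice the area = |1025| = 1025; area = 1025/2; answer 1025/2

1025/2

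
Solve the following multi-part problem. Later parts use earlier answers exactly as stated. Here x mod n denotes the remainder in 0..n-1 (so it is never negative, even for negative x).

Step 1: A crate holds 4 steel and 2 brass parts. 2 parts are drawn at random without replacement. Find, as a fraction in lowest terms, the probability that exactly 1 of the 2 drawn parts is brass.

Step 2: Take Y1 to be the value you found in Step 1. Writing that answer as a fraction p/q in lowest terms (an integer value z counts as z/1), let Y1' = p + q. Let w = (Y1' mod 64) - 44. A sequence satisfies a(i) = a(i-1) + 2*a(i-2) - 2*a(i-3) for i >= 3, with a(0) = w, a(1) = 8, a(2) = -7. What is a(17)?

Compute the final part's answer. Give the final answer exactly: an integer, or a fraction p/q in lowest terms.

10973

Step 1: total draws C(6,2) = 15; favorable C(2,1)*C(4,1) = 8; P = 8/15; answer 8/15
Step 2: Y1 = 8/15; threaded value p + q = 23; w = -21; a(3) = 1*(-7) + 2*(8) - 2*(-21) = 51; iterating: a(3)=51, a(4)=21, a(5)=137, a(6)=77, a(7)=309, a(8)=189, a(9)=653, a(10)=413, a(11)=1341, a(12)=861, a(13)=2717, a(14)=1757, a(15)=5469, a(16)=3549, a(17)=10973; answer 10973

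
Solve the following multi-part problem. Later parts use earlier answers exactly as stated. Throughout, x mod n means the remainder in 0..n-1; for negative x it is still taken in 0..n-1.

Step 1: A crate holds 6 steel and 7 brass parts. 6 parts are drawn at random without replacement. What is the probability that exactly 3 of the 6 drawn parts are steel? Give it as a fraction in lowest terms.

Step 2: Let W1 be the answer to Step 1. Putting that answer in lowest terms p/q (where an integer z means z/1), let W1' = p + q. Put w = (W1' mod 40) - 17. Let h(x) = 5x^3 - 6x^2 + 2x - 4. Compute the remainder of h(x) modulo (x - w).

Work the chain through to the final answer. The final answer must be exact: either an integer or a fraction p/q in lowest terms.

Step 1: total draws C(13,6) = 1716; favorable C(6,3)*C(7,3) = 700; P = 175/429; answer 175/429
Step 2: W1 = 175/429; threaded value p + q = 604; w = -13; remainder = value at the root: 5*(-13)^3 - 6*(-13)^2 + 2*(-13)^1 - 4 = (-10985) + (-1014) + (-26) + (-4) = -12029; answer -12029

-12029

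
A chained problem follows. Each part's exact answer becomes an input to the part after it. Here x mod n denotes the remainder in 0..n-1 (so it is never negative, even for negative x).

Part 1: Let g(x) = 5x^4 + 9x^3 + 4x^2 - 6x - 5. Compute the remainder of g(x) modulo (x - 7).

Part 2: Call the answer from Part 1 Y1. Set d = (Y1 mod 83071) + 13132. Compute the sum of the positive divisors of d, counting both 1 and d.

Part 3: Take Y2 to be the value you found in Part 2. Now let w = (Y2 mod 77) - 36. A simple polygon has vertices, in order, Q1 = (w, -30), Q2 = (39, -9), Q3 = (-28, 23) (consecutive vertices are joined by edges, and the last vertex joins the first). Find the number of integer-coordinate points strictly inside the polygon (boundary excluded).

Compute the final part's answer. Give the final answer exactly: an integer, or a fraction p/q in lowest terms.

Part 1: remainder = value at the root: 5*(7)^4 + 9*(7)^3 + 4*(7)^2 - 6*(7)^1 - 5 = (12005) + (3087) + (196) + (-42) + (-5) = 15241; answer 15241
Part 2: Y1 = 15241; d = 28373; 28373 = 17 * 1669; sigma = (1 + 17) * (1 + 1669) = 18 * 1670 = 30060; answer 30060
Part 3: Y2 = 30060; w = -6; cross terms: (-6*-9 - 39*-30)=1224, (39*23 - -28*-9)=645, (-28*-30 - -6*23)=978; twice the area = |2847| = 2847; area = 2847/2; boundary points = 3 + 1 + 1 = 5; strictly interior points = area - boundary/2 + 1 = 1422; answer 1422

1422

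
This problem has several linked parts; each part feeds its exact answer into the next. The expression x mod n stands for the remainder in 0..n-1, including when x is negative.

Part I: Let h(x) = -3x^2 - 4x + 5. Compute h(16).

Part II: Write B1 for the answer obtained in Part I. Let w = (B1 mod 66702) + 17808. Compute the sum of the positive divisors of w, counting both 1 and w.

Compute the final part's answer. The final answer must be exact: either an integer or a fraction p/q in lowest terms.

Part I: -3*(16)^2 - 4*(16)^1 + 5 = (-768) + (-64) + (5) = -827; answer -827
Part II: B1 = -827; w = 83683; 83683 = 67 * 1249; sigma = (1 + 67) * (1 + 1249) = 68 * 1250 = 85000; answer 85000

85000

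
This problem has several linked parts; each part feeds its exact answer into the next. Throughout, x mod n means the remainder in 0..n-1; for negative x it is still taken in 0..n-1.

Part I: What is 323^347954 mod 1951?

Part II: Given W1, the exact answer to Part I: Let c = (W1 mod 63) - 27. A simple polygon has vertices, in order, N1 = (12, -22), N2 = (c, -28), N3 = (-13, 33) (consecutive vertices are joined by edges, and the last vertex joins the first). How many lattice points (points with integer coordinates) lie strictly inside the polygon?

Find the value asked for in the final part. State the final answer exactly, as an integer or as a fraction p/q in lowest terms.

Part I: squarings mod 1951: 323^1=323, 323^2=926, 323^4=987, 323^8=620, 323^16=53, 323^32=858, 323^64=637, 323^128=1912, 323^256=1521, 323^512=1506, 323^1024=974, 323^2048=490, 323^4096=127, 323^8192=521, 323^16384=252, 323^32768=1072, 323^65536=45, 323^131072=74, 323^262144=1574; 323^347954 = 323^2 * 323^16 * 323^32 * 323^256 * 323^512 * 323^1024 * 323^2048 * 323^16384 * 323^65536 * 323^262144 = 700 (mod 1951); answer 700
Part II: W1 = 700; c = -20; cross terms: (12*-28 - -20*-22)=-776, (-20*33 - -13*-28)=-1024, (-13*-22 - 12*33)=-110; twice the area = |-1910| = 1910; area = 955; boundary points = 2 + 1 + 5 = 8; strictly interior points = area - boundary/2 + 1 = 952; answer 952

952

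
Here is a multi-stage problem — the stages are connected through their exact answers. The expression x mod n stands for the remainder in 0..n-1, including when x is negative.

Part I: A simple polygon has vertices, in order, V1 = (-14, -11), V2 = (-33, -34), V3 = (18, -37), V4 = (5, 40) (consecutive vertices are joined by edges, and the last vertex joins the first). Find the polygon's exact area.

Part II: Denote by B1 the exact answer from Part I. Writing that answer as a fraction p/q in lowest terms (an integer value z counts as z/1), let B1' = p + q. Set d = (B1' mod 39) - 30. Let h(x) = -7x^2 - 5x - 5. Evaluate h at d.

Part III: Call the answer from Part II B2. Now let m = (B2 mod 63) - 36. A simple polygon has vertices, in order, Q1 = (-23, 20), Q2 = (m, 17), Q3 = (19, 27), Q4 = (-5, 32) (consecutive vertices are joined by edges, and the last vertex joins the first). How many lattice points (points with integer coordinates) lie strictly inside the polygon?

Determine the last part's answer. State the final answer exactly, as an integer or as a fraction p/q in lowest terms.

210

Part I: cross terms: (-14*-34 - -33*-11)=113, (-33*-37 - 18*-34)=1833, (18*40 - 5*-37)=905, (5*-11 - -14*40)=505; twice the area = |3356| = 3356; area = 1678; answer 1678
Part II: B1 = 1678; threaded value p + q = 1679; d = -28; -7*(-28)^2 - 5*(-28)^1 - 5 = (-5488) + (140) + (-5) = -5353; answer -5353
Part III: B2 = -5353; m = -34; cross terms: (-23*17 - -34*20)=289, (-34*27 - 19*17)=-1241, (19*32 - -5*27)=743, (-5*20 - -23*32)=636; twice the area = |427| = 427; area = 427/2; boundary points = 1 + 1 + 1 + 6 = 9; strictly interior points = area - boundary/2 + 1 = 210; answer 210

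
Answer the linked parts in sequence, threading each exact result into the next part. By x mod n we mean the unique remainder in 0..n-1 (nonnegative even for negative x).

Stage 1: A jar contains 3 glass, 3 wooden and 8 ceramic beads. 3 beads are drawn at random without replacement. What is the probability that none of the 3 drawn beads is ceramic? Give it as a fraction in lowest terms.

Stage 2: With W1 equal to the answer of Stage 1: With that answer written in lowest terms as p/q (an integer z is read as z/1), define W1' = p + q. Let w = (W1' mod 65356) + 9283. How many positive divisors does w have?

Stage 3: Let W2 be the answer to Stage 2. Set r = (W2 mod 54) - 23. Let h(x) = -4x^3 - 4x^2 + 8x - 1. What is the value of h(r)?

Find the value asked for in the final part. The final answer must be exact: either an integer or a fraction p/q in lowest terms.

25839

Stage 1: total draws C(14,3) = 364; favorable C(6,3) = 20; P = 5/91; answer 5/91
Stage 2: W1 = 5/91; threaded value p + q = 96; w = 9379; 9379 = 83 * 113; number of divisors = (1+1) * (1+1) = 4; answer 4
Stage 3: W2 = 4; r = -19; -4*(-19)^3 - 4*(-19)^2 + 8*(-19)^1 - 1 = (27436) + (-1444) + (-152) + (-1) = 25839; answer 25839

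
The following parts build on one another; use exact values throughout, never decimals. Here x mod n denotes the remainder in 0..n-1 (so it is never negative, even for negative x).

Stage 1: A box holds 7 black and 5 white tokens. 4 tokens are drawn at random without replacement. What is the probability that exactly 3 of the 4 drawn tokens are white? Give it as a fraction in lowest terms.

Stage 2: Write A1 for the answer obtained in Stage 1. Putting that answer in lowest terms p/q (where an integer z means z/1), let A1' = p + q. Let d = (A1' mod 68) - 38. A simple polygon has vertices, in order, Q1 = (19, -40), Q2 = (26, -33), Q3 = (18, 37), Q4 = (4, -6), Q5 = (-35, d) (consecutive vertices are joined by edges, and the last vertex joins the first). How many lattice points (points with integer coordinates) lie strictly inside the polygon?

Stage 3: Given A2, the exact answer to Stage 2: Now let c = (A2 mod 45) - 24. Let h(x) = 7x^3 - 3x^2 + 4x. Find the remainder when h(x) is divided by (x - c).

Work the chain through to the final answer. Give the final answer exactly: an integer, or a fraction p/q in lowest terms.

18676

Stage 1: total draws C(12,4) = 495; favorable C(5,3)*C(7,1) = 70; P = 14/99; answer 14/99
Stage 2: A1 = 14/99; threaded value p + q = 113; d = 7; cross terms: (19*-33 - 26*-40)=413, (26*37 - 18*-33)=1556, (18*-6 - 4*37)=-256, (4*7 - -35*-6)=-182, (-35*-40 - 19*7)=1267; twice the area = |2798| = 2798; area = 1399; boundary points = 7 + 2 + 1 + 13 + 1 = 24; strictly interior points = area - boundary/2 + 1 = 1388; answer 1388
Stage 3: A2 = 1388; c = 14; remainder = value at the root: 7*(14)^3 - 3*(14)^2 + 4*(14)^1 = (19208) + (-588) + (56) = 18676; answer 18676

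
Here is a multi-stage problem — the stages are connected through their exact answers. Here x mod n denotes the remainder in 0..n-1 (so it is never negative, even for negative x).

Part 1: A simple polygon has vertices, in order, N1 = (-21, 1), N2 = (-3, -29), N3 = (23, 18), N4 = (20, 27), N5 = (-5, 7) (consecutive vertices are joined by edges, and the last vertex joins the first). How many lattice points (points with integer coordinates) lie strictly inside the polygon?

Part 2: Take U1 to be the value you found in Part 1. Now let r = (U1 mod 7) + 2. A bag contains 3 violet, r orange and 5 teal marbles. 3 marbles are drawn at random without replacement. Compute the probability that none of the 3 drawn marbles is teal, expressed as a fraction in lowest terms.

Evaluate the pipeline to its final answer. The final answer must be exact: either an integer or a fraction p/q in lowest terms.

Part 1: cross terms: (-21*-29 - -3*1)=612, (-3*18 - 23*-29)=613, (23*27 - 20*18)=261, (20*7 - -5*27)=275, (-5*1 - -21*7)=142; twice the area = |1903| = 1903; area = 1903/2; boundary points = 6 + 1 + 3 + 5 + 2 = 17; strictly interior points = area - boundary/2 + 1 = 944; answer 944
Part 2: U1 = 944; r = 8; total draws C(16,3) = 560; favorable C(11,3) = 165; P = 33/112; answer 33/112

33/112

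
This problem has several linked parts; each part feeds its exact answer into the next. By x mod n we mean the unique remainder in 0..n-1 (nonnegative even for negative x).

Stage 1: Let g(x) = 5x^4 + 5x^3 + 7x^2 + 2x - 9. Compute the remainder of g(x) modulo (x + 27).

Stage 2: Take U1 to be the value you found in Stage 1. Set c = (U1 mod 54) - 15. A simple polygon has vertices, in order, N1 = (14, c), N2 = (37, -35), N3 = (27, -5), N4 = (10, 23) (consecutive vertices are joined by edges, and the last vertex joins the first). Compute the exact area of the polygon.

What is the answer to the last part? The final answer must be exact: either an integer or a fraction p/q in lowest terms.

Stage 1: remainder = value at the root: 5*(-27)^4 + 5*(-27)^3 + 7*(-27)^2 + 2*(-27)^1 - 9 = (2657205) + (-98415) + (5103) + (-54) + (-9) = 2563830; answer 2563830
Stage 2: U1 = 2563830; c = 3; cross terms: (14*-35 - 37*3)=-601, (37*-5 - 27*-35)=760, (27*23 - 10*-5)=671, (10*3 - 14*23)=-292; twice the area = |538| = 538; area = 269; answer 269

269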